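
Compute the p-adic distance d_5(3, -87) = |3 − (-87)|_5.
d_5(3, -87) = 1/5

Step 1 — x − y = 3 − (-87) = 90. Step 2 — v_5(90) = 1 (factor: 90 = (5^1 · 18); the sign does not affect v_p). Step 3 — |x − y|_5 = 5^{-1} = 1/5.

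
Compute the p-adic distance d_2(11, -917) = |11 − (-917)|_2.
d_2(11, -917) = 1/32

Step 1 — x − y = 11 − (-917) = 928. Step 2 — v_2(928) = 5 (factor: 928 = (2^5 · 29); the sign does not affect v_p). Step 3 — |x − y|_2 = 2^{-5} = 1/32.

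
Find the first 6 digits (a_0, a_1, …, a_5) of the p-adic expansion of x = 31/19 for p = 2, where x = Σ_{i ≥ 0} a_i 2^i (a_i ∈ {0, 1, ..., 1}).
(a_0, …, a_5) = (1, 0, 1, 0, 0, 0)

v_2(31/19) = 0 (numerator and denominator both coprime to 2), so x ∈ ℤ_2^×. Compute digits iteratively via a_i = x_i mod 2, x_{i+1} = (x_i − a_i)/2, with x_0 = x:
  x_0 = 31/19;  a_0 = 1;  x_1 = (x_0 − 1)/2 = 6/19
  x_1 = 6/19;  a_1 = 0;  x_2 = (x_1 − 0)/2 = 3/19
  x_2 = 3/19;  a_2 = 1;  x_3 = (x_2 − 1)/2 = -8/19
  x_3 = -8/19;  a_3 = 0;  x_4 = (x_3 − 0)/2 = -4/19
  x_4 = -4/19;  a_4 = 0;  x_5 = (x_4 − 0)/2 = -2/19
  x_5 = -2/19;  a_5 = 0;  x_6 = (x_5 − 0)/2 = -1/19
Digits: (1, 0, 1, 0, 0, 0).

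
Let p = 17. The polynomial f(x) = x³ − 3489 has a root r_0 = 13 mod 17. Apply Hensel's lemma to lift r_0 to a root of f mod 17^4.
r_3 = 28964 (mod 83521)

Hensel: r_{i+1} = r_i − f(r_i)/f′(r_i) mod 17^{i+2}, where f′(x) = 3x². Iterate:
  r_0 = 13 (mod 17)
  r_1 = 64 (mod 289)
  r_2 = 4399 (mod 4913)
  r_3 = 28964 (mod 83521)
Final: r = 28964 with f(r) ≡ 0 mod 17^4.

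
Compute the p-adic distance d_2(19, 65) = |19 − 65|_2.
d_2(19, 65) = 1/2

Step 1 — x − y = 19 − 65 = -46. Step 2 — v_2(-46) = 1 (factor: -46 = −(2^1 · 23); the sign does not affect v_p). Step 3 — |x − y|_2 = 2^{-1} = 1/2.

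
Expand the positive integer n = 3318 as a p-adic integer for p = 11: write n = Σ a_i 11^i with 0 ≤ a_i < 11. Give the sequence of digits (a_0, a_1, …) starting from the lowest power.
(a_0, a_1, …) = (7, 4, 5, 2)

Repeated division by 11 gives the digits low-to-high: 3318 = 7 + 4·11^1 + 5·11^2 + 2·11^3. Digit sequence: (7, 4, 5, 2).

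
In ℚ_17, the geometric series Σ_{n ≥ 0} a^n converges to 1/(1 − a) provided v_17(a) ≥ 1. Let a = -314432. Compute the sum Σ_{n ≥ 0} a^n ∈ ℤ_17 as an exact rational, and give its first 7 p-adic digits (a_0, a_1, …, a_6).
Σ a^n = 1/(1 − a) = 1/314433;  first 7 digits = (1, 0, 0, 4, 13, 16, 15)

v_17(a) = 3 ≥ 1, so the series converges in ℤ_17 to 1/(1 − a) = 1/(1 − (-314432)) = 1/314433. Expand this rational in ℤ_17: compute digits iteratively via d_i = x_i mod 17, x_{i+1} = (x_i − d_i)/17. The first 7 digits are (1, 0, 0, 4, 13, 16, 15).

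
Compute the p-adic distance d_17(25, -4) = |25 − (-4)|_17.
d_17(25, -4) = 1

Step 1 — x − y = 25 − (-4) = 29. Step 2 — v_17(29) = 0 (factor: 29 = (17^0 · 29); the sign does not affect v_p). Step 3 — |x − y|_17 = 17^{0} = 1.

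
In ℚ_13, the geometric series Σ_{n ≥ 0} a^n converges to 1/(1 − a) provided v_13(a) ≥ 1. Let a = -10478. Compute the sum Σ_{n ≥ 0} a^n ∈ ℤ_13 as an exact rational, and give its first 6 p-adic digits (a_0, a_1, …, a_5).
Σ a^n = 1/(1 − a) = 1/10479;  first 6 digits = (1, 0, 3, 8, 8, 9)

v_13(a) = 2 ≥ 1, so the series converges in ℤ_13 to 1/(1 − a) = 1/(1 − (-10478)) = 1/10479. Expand this rational in ℤ_13: compute digits iteratively via d_i = x_i mod 13, x_{i+1} = (x_i − d_i)/13. The first 6 digits are (1, 0, 3, 8, 8, 9).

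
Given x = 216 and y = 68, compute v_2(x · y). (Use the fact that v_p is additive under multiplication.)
v_2(14688) = 5

v_p(x) = 3 (factor: 216 = 2^3 · 27); v_p(y) = 2 (factor: 68 = 2^2 · 17). Additivity: v_p(xy) = v_p(x) + v_p(y) = 3 + 2 = 5. (Direct check: xy = 14688 = 2^5 · (459).)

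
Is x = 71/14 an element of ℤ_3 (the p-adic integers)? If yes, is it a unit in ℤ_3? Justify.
x ∈ ℤ_3^× (unit); v_3(x) = 0

ℤ_3 = {x ∈ ℚ_3 : v_3(x) ≥ 0} and ℤ_3^× = {x ∈ ℤ_3 : v_3(x) = 0}. Here v_3(71/14) = v_3(num) − v_3(den) = 0; compare against these criteria.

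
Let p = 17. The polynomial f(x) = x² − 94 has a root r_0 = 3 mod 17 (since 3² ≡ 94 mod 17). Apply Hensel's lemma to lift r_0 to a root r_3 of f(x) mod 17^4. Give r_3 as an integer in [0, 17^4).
r_3 = 12107 (mod 83521)

Hensel's recurrence: r_{i+1} = r_i − f(r_i)·(f′(r_i))^{-1} mod 17^{i+2}, with f′(x) = 2x. Iterate:
  r_0 = 3 (mod 17)
  r_1 = 258 (mod 289)
  r_2 = 2281 (mod 4913)
  r_3 = 12107 (mod 83521)
Final: r_3 = 12107, and one checks f(r_3) ≡ 0 mod 17^4.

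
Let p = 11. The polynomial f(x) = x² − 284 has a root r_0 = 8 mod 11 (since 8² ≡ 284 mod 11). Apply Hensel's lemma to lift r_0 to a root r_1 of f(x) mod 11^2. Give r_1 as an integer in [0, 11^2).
r_1 = 52 (mod 121)

Hensel's recurrence: r_{i+1} = r_i − f(r_i)·(f′(r_i))^{-1} mod 11^{i+2}, with f′(x) = 2x. Iterate:
  r_0 = 8 (mod 11)
  r_1 = 52 (mod 121)
Final: r_1 = 52, and one checks f(r_1) ≡ 0 mod 11^2.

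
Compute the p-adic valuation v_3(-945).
v_3(-945) = 3

v_3(n) is the largest exponent k such that 3^k divides n. Factor out: -945 = -3^3 · 35. (Sign doesn't affect v_p.) So v_3(-945) = 3.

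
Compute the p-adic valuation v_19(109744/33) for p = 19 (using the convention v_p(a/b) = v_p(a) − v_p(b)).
v_19(109744/33) = 3

Factor powers of 19 from the numerator and denominator of the reduced fraction: 109744 = 19^3 · 16 and 33 = 19^0 · 33. Apply v_p(a/b) = v_p(a) − v_p(b): v_19(109744/33) = 3 − 0 = 3.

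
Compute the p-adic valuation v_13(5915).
v_13(5915) = 2

v_13(n) is the largest exponent k such that 13^k divides n. Factor out: 5915 = 13^2 · 35. (Sign doesn't affect v_p.) So v_13(5915) = 2.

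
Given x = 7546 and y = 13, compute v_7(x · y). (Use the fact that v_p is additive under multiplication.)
v_7(98098) = 3

v_p(x) = 3 (factor: 7546 = 7^3 · 22); v_p(y) = 0 (factor: 13 = 7^0 · 13). Additivity: v_p(xy) = v_p(x) + v_p(y) = 3 + 0 = 3. (Direct check: xy = 98098 = 7^3 · (286).)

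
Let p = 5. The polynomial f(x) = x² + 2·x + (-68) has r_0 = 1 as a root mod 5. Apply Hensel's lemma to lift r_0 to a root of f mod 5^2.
r_1 = 11 (mod 25)

Hensel: r_{i+1} = r_i − f(r_i)·(f′(r_i))^{-1} mod 5^{i+2}, f′(x) = 2x + 2. Iterate:
  r_0 = 1 (mod 5)
  r_1 = 11 (mod 25)
Final: r = 11 satisfies f(r) ≡ 0 mod 5^2.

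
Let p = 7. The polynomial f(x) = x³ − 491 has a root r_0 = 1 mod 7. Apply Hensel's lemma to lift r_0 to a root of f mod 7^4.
r_3 = 1765 (mod 2401)

Hensel: r_{i+1} = r_i − f(r_i)/f′(r_i) mod 7^{i+2}, where f′(x) = 3x². Iterate:
  r_0 = 1 (mod 7)
  r_1 = 1 (mod 49)
  r_2 = 50 (mod 343)
  r_3 = 1765 (mod 2401)
Final: r = 1765 with f(r) ≡ 0 mod 7^4.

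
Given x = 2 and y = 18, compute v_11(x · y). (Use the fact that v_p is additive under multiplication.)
v_11(36) = 0

v_p(x) = 0 (factor: 2 = 11^0 · 2); v_p(y) = 0 (factor: 18 = 11^0 · 18). Additivity: v_p(xy) = v_p(x) + v_p(y) = 0 + 0 = 0. (Direct check: xy = 36 = 11^0 · (36).)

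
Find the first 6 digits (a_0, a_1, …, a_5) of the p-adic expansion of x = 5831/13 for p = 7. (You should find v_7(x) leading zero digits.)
(a_0, …, a_5) = (0, 0, 0, 4, 5, 3)

v_7(5831/13) = 3, so a_0 = ... = a_2 = 0. Factor out: x = 7^3 · u with u = 17/13 a unit in ℤ_7. Expand u iteratively via a_{v+i} = u_i mod 7, u_{i+1} = (u_i − a_{v+i})/7:
  u_0 = 17/13;  a_3 = 4;  u_1 = (u_0 − 4)/7 = -5/13
  u_1 = -5/13;  a_4 = 5;  u_2 = (u_1 − 5)/7 = -10/13
  u_2 = -10/13;  a_5 = 3;  u_3 = (u_2 − 3)/7 = -7/13
Digits: (0, 0, 0, 4, 5, 3).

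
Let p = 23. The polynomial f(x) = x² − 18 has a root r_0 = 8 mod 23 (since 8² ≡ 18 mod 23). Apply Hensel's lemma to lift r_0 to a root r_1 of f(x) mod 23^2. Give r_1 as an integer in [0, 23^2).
r_1 = 468 (mod 529)

Hensel's recurrence: r_{i+1} = r_i − f(r_i)·(f′(r_i))^{-1} mod 23^{i+2}, with f′(x) = 2x. Iterate:
  r_0 = 8 (mod 23)
  r_1 = 468 (mod 529)
Final: r_1 = 468, and one checks f(r_1) ≡ 0 mod 23^2.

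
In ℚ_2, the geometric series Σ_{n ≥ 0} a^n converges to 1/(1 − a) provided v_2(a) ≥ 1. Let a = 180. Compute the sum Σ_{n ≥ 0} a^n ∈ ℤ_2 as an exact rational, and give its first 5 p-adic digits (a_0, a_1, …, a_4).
Σ a^n = 1/(1 − a) = -1/179;  first 5 digits = (1, 0, 1, 0, 0)

v_2(a) = 2 ≥ 1, so the series converges in ℤ_2 to 1/(1 − a) = 1/(1 − 180) = -1/179. Expand this rational in ℤ_2: compute digits iteratively via d_i = x_i mod 2, x_{i+1} = (x_i − d_i)/2. The first 5 digits are (1, 0, 1, 0, 0).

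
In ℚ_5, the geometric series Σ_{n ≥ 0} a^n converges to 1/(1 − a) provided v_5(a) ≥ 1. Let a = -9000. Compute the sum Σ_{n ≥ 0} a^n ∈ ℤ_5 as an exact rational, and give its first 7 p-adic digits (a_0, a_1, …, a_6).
Σ a^n = 1/(1 − a) = 1/9001;  first 7 digits = (1, 0, 0, 3, 0, 2, 3)

v_5(a) = 3 ≥ 1, so the series converges in ℤ_5 to 1/(1 − a) = 1/(1 − (-9000)) = 1/9001. Expand this rational in ℤ_5: compute digits iteratively via d_i = x_i mod 5, x_{i+1} = (x_i − d_i)/5. The first 7 digits are (1, 0, 0, 3, 0, 2, 3).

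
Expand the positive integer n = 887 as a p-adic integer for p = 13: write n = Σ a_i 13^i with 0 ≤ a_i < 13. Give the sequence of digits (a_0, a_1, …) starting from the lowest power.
(a_0, a_1, …) = (3, 3, 5)

Repeated division by 13 gives the digits low-to-high: 887 = 3 + 3·13^1 + 5·13^2. Digit sequence: (3, 3, 5).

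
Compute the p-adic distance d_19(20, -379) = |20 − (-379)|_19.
d_19(20, -379) = 1/19

Step 1 — x − y = 20 − (-379) = 399. Step 2 — v_19(399) = 1 (factor: 399 = (19^1 · 21); the sign does not affect v_p). Step 3 — |x − y|_19 = 19^{-1} = 1/19.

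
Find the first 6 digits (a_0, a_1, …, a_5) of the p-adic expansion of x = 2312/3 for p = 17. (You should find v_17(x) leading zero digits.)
(a_0, …, a_5) = (0, 0, 14, 5, 11, 5)

v_17(2312/3) = 2, so a_0 = ... = a_1 = 0. Factor out: x = 17^2 · u with u = 8/3 a unit in ℤ_17. Expand u iteratively via a_{v+i} = u_i mod 17, u_{i+1} = (u_i − a_{v+i})/17:
  u_0 = 8/3;  a_2 = 14;  u_1 = (u_0 − 14)/17 = -2/3
  u_1 = -2/3;  a_3 = 5;  u_2 = (u_1 − 5)/17 = -1/3
  u_2 = -1/3;  a_4 = 11;  u_3 = (u_2 − 11)/17 = -2/3
  u_3 = -2/3;  a_5 = 5;  u_4 = (u_3 − 5)/17 = -1/3
Digits: (0, 0, 14, 5, 11, 5).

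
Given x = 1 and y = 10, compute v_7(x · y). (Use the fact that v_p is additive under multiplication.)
v_7(10) = 0

v_p(x) = 0 (factor: 1 = 7^0 · 1); v_p(y) = 0 (factor: 10 = 7^0 · 10). Additivity: v_p(xy) = v_p(x) + v_p(y) = 0 + 0 = 0. (Direct check: xy = 10 = 7^0 · (10).)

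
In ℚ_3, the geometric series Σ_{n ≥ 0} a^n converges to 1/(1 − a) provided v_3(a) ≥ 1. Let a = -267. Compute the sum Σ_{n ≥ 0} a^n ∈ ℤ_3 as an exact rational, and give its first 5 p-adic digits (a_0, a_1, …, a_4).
Σ a^n = 1/(1 − a) = 1/268;  first 5 digits = (1, 1, 1, 0, 2)

v_3(a) = 1 ≥ 1, so the series converges in ℤ_3 to 1/(1 − a) = 1/(1 − (-267)) = 1/268. Expand this rational in ℤ_3: compute digits iteratively via d_i = x_i mod 3, x_{i+1} = (x_i − d_i)/3. The first 5 digits are (1, 1, 1, 0, 2).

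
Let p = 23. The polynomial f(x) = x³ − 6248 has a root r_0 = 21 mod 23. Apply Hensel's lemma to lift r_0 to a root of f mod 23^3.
r_2 = 9336 (mod 12167)

Hensel: r_{i+1} = r_i − f(r_i)/f′(r_i) mod 23^{i+2}, where f′(x) = 3x². Iterate:
  r_0 = 21 (mod 23)
  r_1 = 343 (mod 529)
  r_2 = 9336 (mod 12167)
Final: r = 9336 with f(r) ≡ 0 mod 23^3.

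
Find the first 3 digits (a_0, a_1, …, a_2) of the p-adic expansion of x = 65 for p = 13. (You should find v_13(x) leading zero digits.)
(a_0, …, a_2) = (0, 5, 0)

v_13(65) = 1, so a_0 = ... = a_0 = 0. Factor out: x = 13^1 · u with u = 5 a unit in ℤ_13. Expand u iteratively via a_{v+i} = u_i mod 13, u_{i+1} = (u_i − a_{v+i})/13:
  u_0 = 5;  a_1 = 5;  u_1 = (u_0 − 5)/13 = 0
  u_1 = 0;  a_2 = 0;  u_2 = (u_1 − 0)/13 = 0
Digits: (0, 5, 0).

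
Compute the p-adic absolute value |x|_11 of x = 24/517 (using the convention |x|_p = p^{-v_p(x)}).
|24/517|_11 = 11

Step 1 — compute v_11(x) by factoring powers of 11 out of the numerator and denominator: v_11(24/517) = -1. Step 2 — apply |x|_p = p^{-v_p(x)} = 11^{1} = 11.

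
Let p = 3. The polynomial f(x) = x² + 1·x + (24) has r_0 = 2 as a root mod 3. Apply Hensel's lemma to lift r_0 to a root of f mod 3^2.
r_1 = 5 (mod 9)

Hensel: r_{i+1} = r_i − f(r_i)·(f′(r_i))^{-1} mod 3^{i+2}, f′(x) = 2x + 1. Iterate:
  r_0 = 2 (mod 3)
  r_1 = 5 (mod 9)
Final: r = 5 satisfies f(r) ≡ 0 mod 3^2.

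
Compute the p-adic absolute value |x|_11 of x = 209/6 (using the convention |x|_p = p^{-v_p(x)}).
|209/6|_11 = 1/11

Step 1 — compute v_11(x) by factoring powers of 11 out of the numerator and denominator: v_11(209/6) = 1. Step 2 — apply |x|_p = p^{-v_p(x)} = 11^{-1} = 1/11.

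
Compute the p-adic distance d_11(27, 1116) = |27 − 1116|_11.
d_11(27, 1116) = 1/121

Step 1 — x − y = 27 − 1116 = -1089. Step 2 — v_11(-1089) = 2 (factor: -1089 = −(11^2 · 9); the sign does not affect v_p). Step 3 — |x − y|_11 = 11^{-2} = 1/121.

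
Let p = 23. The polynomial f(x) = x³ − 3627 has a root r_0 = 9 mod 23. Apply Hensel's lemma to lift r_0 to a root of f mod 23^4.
r_3 = 200845 (mod 279841)

Hensel: r_{i+1} = r_i − f(r_i)/f′(r_i) mod 23^{i+2}, where f′(x) = 3x². Iterate:
  r_0 = 9 (mod 23)
  r_1 = 354 (mod 529)
  r_2 = 6173 (mod 12167)
  r_3 = 200845 (mod 279841)
Final: r = 200845 with f(r) ≡ 0 mod 23^4.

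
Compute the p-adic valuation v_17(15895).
v_17(15895) = 2

v_17(n) is the largest exponent k such that 17^k divides n. Factor out: 15895 = 17^2 · 55. (Sign doesn't affect v_p.) So v_17(15895) = 2.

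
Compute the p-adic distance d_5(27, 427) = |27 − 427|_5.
d_5(27, 427) = 1/25

Step 1 — x − y = 27 − 427 = -400. Step 2 — v_5(-400) = 2 (factor: -400 = −(5^2 · 16); the sign does not affect v_p). Step 3 — |x − y|_5 = 5^{-2} = 1/25.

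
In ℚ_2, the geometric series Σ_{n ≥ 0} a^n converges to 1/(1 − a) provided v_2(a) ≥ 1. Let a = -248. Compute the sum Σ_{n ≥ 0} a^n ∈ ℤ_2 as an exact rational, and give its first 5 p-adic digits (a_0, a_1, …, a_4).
Σ a^n = 1/(1 − a) = 1/249;  first 5 digits = (1, 0, 0, 1, 0)

v_2(a) = 3 ≥ 1, so the series converges in ℤ_2 to 1/(1 − a) = 1/(1 − (-248)) = 1/249. Expand this rational in ℤ_2: compute digits iteratively via d_i = x_i mod 2, x_{i+1} = (x_i − d_i)/2. The first 5 digits are (1, 0, 0, 1, 0).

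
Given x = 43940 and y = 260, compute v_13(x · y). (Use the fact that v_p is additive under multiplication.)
v_13(11424400) = 4

v_p(x) = 3 (factor: 43940 = 13^3 · 20); v_p(y) = 1 (factor: 260 = 13^1 · 20). Additivity: v_p(xy) = v_p(x) + v_p(y) = 3 + 1 = 4. (Direct check: xy = 11424400 = 13^4 · (400).)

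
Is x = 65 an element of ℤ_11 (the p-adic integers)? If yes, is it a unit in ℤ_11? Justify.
x ∈ ℤ_11^× (unit); v_11(x) = 0

ℤ_11 = {x ∈ ℚ_11 : v_11(x) ≥ 0} and ℤ_11^× = {x ∈ ℤ_11 : v_11(x) = 0}. Here v_11(65) = v_11(num) − v_11(den) = 0; compare against these criteria.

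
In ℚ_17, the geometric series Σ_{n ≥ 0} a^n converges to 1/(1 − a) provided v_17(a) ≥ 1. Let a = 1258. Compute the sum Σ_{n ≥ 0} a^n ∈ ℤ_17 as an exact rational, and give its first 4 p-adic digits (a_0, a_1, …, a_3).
Σ a^n = 1/(1 − a) = -1/1257;  first 4 digits = (1, 6, 6, 11)

v_17(a) = 1 ≥ 1, so the series converges in ℤ_17 to 1/(1 − a) = 1/(1 − 1258) = -1/1257. Expand this rational in ℤ_17: compute digits iteratively via d_i = x_i mod 17, x_{i+1} = (x_i − d_i)/17. The first 4 digits are (1, 6, 6, 11).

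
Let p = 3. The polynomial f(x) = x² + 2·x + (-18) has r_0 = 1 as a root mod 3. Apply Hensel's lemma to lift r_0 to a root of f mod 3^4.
r_3 = 70 (mod 81)

Hensel: r_{i+1} = r_i − f(r_i)·(f′(r_i))^{-1} mod 3^{i+2}, f′(x) = 2x + 2. Iterate:
  r_0 = 1 (mod 3)
  r_1 = 7 (mod 9)
  r_2 = 16 (mod 27)
  r_3 = 70 (mod 81)
Final: r = 70 satisfies f(r) ≡ 0 mod 3^4.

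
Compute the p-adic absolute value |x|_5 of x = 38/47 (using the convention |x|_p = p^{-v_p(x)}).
|38/47|_5 = 1

Step 1 — compute v_5(x) by factoring powers of 5 out of the numerator and denominator: v_5(38/47) = 0. Step 2 — apply |x|_p = p^{-v_p(x)} = 5^{0} = 1.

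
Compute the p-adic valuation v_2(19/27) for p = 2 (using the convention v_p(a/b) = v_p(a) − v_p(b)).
v_2(19/27) = 0

Factor powers of 2 from the numerator and denominator of the reduced fraction: 19 = 2^0 · 19 and 27 = 2^0 · 27. Apply v_p(a/b) = v_p(a) − v_p(b): v_2(19/27) = 0 − 0 = 0.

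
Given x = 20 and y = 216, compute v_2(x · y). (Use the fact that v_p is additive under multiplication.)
v_2(4320) = 5

v_p(x) = 2 (factor: 20 = 2^2 · 5); v_p(y) = 3 (factor: 216 = 2^3 · 27). Additivity: v_p(xy) = v_p(x) + v_p(y) = 2 + 3 = 5. (Direct check: xy = 4320 = 2^5 · (135).)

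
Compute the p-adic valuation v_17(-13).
v_17(-13) = 0

v_17(n) is the largest exponent k such that 17^k divides n. Factor out: -13 = -17^0 · 13. (Sign doesn't affect v_p.) So v_17(-13) = 0.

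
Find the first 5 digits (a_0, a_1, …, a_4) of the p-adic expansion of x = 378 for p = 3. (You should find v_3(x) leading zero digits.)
(a_0, …, a_4) = (0, 0, 0, 2, 1)

v_3(378) = 3, so a_0 = ... = a_2 = 0. Factor out: x = 3^3 · u with u = 14 a unit in ℤ_3. Expand u iteratively via a_{v+i} = u_i mod 3, u_{i+1} = (u_i − a_{v+i})/3:
  u_0 = 14;  a_3 = 2;  u_1 = (u_0 − 2)/3 = 4
  u_1 = 4;  a_4 = 1;  u_2 = (u_1 − 1)/3 = 1
Digits: (0, 0, 0, 2, 1).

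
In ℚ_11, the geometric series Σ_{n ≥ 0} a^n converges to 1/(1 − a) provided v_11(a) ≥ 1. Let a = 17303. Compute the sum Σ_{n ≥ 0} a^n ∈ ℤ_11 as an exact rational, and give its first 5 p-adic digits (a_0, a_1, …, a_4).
Σ a^n = 1/(1 − a) = -1/17302;  first 5 digits = (1, 0, 0, 2, 1)

v_11(a) = 3 ≥ 1, so the series converges in ℤ_11 to 1/(1 − a) = 1/(1 − 17303) = -1/17302. Expand this rational in ℤ_11: compute digits iteratively via d_i = x_i mod 11, x_{i+1} = (x_i − d_i)/11. The first 5 digits are (1, 0, 0, 2, 1).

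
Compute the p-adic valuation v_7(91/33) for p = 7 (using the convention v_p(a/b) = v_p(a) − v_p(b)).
v_7(91/33) = 1

Factor powers of 7 from the numerator and denominator of the reduced fraction: 91 = 7^1 · 13 and 33 = 7^0 · 33. Apply v_p(a/b) = v_p(a) − v_p(b): v_7(91/33) = 1 − 0 = 1.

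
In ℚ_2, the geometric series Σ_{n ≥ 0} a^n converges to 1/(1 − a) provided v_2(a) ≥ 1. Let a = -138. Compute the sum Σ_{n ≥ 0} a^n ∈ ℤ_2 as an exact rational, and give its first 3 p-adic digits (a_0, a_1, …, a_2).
Σ a^n = 1/(1 − a) = 1/139;  first 3 digits = (1, 1, 0)

v_2(a) = 1 ≥ 1, so the series converges in ℤ_2 to 1/(1 − a) = 1/(1 − (-138)) = 1/139. Expand this rational in ℤ_2: compute digits iteratively via d_i = x_i mod 2, x_{i+1} = (x_i − d_i)/2. The first 3 digits are (1, 1, 0).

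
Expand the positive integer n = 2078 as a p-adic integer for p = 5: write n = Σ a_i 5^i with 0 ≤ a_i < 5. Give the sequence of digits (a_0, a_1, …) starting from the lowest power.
(a_0, a_1, …) = (3, 0, 3, 1, 3)

Repeated division by 5 gives the digits low-to-high: 2078 = 3 + 3·5^2 + 1·5^3 + 3·5^4. Digit sequence: (3, 0, 3, 1, 3).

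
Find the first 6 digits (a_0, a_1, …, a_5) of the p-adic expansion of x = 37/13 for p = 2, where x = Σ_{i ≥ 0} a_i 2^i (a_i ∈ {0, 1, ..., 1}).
(a_0, …, a_5) = (1, 0, 0, 1, 1, 1)

v_2(37/13) = 0 (numerator and denominator both coprime to 2), so x ∈ ℤ_2^×. Compute digits iteratively via a_i = x_i mod 2, x_{i+1} = (x_i − a_i)/2, with x_0 = x:
  x_0 = 37/13;  a_0 = 1;  x_1 = (x_0 − 1)/2 = 12/13
  x_1 = 12/13;  a_1 = 0;  x_2 = (x_1 − 0)/2 = 6/13
  x_2 = 6/13;  a_2 = 0;  x_3 = (x_2 − 0)/2 = 3/13
  x_3 = 3/13;  a_3 = 1;  x_4 = (x_3 − 1)/2 = -5/13
  x_4 = -5/13;  a_4 = 1;  x_5 = (x_4 − 1)/2 = -9/13
  x_5 = -9/13;  a_5 = 1;  x_6 = (x_5 − 1)/2 = -11/13
Digits: (1, 0, 0, 1, 1, 1).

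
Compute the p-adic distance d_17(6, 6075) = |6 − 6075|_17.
d_17(6, 6075) = 1/289

Step 1 — x − y = 6 − 6075 = -6069. Step 2 — v_17(-6069) = 2 (factor: -6069 = −(17^2 · 21); the sign does not affect v_p). Step 3 — |x − y|_17 = 17^{-2} = 1/289.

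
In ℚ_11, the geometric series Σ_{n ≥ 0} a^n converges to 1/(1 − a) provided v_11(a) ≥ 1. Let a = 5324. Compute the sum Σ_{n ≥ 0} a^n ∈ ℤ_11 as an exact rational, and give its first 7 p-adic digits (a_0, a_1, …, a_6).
Σ a^n = 1/(1 − a) = -1/5323;  first 7 digits = (1, 0, 0, 4, 0, 0, 5)

v_11(a) = 3 ≥ 1, so the series converges in ℤ_11 to 1/(1 − a) = 1/(1 − 5324) = -1/5323. Expand this rational in ℤ_11: compute digits iteratively via d_i = x_i mod 11, x_{i+1} = (x_i − d_i)/11. The first 7 digits are (1, 0, 0, 4, 0, 0, 5).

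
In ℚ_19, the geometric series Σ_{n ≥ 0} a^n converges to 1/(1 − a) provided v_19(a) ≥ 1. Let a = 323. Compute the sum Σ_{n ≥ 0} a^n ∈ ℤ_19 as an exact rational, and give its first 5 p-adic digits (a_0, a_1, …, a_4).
Σ a^n = 1/(1 − a) = -1/322;  first 5 digits = (1, 17, 4, 7, 9)

v_19(a) = 1 ≥ 1, so the series converges in ℤ_19 to 1/(1 − a) = 1/(1 − 323) = -1/322. Expand this rational in ℤ_19: compute digits iteratively via d_i = x_i mod 19, x_{i+1} = (x_i − d_i)/19. The first 5 digits are (1, 17, 4, 7, 9).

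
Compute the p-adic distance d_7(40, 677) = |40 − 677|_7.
d_7(40, 677) = 1/49

Step 1 — x − y = 40 − 677 = -637. Step 2 — v_7(-637) = 2 (factor: -637 = −(7^2 · 13); the sign does not affect v_p). Step 3 — |x − y|_7 = 7^{-2} = 1/49.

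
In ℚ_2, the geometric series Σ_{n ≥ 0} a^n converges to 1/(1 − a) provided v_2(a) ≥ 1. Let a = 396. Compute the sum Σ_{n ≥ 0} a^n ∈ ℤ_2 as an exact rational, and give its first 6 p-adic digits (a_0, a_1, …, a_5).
Σ a^n = 1/(1 − a) = -1/395;  first 6 digits = (1, 0, 1, 1, 1, 0)

v_2(a) = 2 ≥ 1, so the series converges in ℤ_2 to 1/(1 − a) = 1/(1 − 396) = -1/395. Expand this rational in ℤ_2: compute digits iteratively via d_i = x_i mod 2, x_{i+1} = (x_i − d_i)/2. The first 6 digits are (1, 0, 1, 1, 1, 0).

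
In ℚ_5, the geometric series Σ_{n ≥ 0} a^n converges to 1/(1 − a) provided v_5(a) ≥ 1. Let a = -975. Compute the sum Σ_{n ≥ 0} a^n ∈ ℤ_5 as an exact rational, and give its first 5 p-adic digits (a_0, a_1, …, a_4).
Σ a^n = 1/(1 − a) = 1/976;  first 5 digits = (1, 0, 1, 2, 4)

v_5(a) = 2 ≥ 1, so the series converges in ℤ_5 to 1/(1 − a) = 1/(1 − (-975)) = 1/976. Expand this rational in ℤ_5: compute digits iteratively via d_i = x_i mod 5, x_{i+1} = (x_i − d_i)/5. The first 5 digits are (1, 0, 1, 2, 4).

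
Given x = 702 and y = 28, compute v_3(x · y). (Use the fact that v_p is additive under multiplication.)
v_3(19656) = 3

v_p(x) = 3 (factor: 702 = 3^3 · 26); v_p(y) = 0 (factor: 28 = 3^0 · 28). Additivity: v_p(xy) = v_p(x) + v_p(y) = 3 + 0 = 3. (Direct check: xy = 19656 = 3^3 · (728).)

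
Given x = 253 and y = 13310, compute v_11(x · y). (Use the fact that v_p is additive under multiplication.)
v_11(3367430) = 4

v_p(x) = 1 (factor: 253 = 11^1 · 23); v_p(y) = 3 (factor: 13310 = 11^3 · 10). Additivity: v_p(xy) = v_p(x) + v_p(y) = 1 + 3 = 4. (Direct check: xy = 3367430 = 11^4 · (230).)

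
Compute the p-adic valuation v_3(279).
v_3(279) = 2

v_3(n) is the largest exponent k such that 3^k divides n. Factor out: 279 = 3^2 · 31. (Sign doesn't affect v_p.) So v_3(279) = 2.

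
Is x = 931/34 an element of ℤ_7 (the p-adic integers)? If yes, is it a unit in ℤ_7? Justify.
x ∈ ℤ_7 but not a unit; v_7(x) = 2 > 0

ℤ_7 = {x ∈ ℚ_7 : v_7(x) ≥ 0} and ℤ_7^× = {x ∈ ℤ_7 : v_7(x) = 0}. Here v_7(931/34) = v_7(num) − v_7(den) = 2; compare against these criteria.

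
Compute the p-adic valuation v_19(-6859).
v_19(-6859) = 3

v_19(n) is the largest exponent k such that 19^k divides n. Factor out: -6859 = -19^3 · 1. (Sign doesn't affect v_p.) So v_19(-6859) = 3.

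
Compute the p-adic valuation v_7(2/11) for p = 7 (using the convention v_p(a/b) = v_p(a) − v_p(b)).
v_7(2/11) = 0

Factor powers of 7 from the numerator and denominator of the reduced fraction: 2 = 7^0 · 2 and 11 = 7^0 · 11. Apply v_p(a/b) = v_p(a) − v_p(b): v_7(2/11) = 0 − 0 = 0.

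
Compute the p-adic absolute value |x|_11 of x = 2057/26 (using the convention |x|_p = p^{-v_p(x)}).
|2057/26|_11 = 1/121

Step 1 — compute v_11(x) by factoring powers of 11 out of the numerator and denominator: v_11(2057/26) = 2. Step 2 — apply |x|_p = p^{-v_p(x)} = 11^{-2} = 1/121.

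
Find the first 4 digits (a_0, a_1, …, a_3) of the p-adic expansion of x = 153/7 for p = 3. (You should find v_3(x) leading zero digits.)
(a_0, …, a_3) = (0, 0, 2, 1)

v_3(153/7) = 2, so a_0 = ... = a_1 = 0. Factor out: x = 3^2 · u with u = 17/7 a unit in ℤ_3. Expand u iteratively via a_{v+i} = u_i mod 3, u_{i+1} = (u_i − a_{v+i})/3:
  u_0 = 17/7;  a_2 = 2;  u_1 = (u_0 − 2)/3 = 1/7
  u_1 = 1/7;  a_3 = 1;  u_2 = (u_1 − 1)/3 = -2/7
Digits: (0, 0, 2, 1).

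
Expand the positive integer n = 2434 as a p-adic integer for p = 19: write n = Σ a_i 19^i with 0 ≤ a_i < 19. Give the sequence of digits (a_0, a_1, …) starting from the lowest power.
(a_0, a_1, …) = (2, 14, 6)

Repeated division by 19 gives the digits low-to-high: 2434 = 2 + 14·19^1 + 6·19^2. Digit sequence: (2, 14, 6).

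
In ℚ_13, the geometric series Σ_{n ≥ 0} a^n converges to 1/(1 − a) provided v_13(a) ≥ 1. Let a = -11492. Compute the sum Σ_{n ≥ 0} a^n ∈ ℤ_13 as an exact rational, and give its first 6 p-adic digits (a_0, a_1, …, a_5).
Σ a^n = 1/(1 − a) = 1/11493;  first 6 digits = (1, 0, 10, 7, 8, 4)

v_13(a) = 2 ≥ 1, so the series converges in ℤ_13 to 1/(1 − a) = 1/(1 − (-11492)) = 1/11493. Expand this rational in ℤ_13: compute digits iteratively via d_i = x_i mod 13, x_{i+1} = (x_i − d_i)/13. The first 6 digits are (1, 0, 10, 7, 8, 4).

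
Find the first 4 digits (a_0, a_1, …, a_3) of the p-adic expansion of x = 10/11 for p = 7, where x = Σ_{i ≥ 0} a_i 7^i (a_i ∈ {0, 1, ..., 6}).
(a_0, …, a_3) = (6, 5, 3, 2)

v_7(10/11) = 0 (numerator and denominator both coprime to 7), so x ∈ ℤ_7^×. Compute digits iteratively via a_i = x_i mod 7, x_{i+1} = (x_i − a_i)/7, with x_0 = x:
  x_0 = 10/11;  a_0 = 6;  x_1 = (x_0 − 6)/7 = -8/11
  x_1 = -8/11;  a_1 = 5;  x_2 = (x_1 − 5)/7 = -9/11
  x_2 = -9/11;  a_2 = 3;  x_3 = (x_2 − 3)/7 = -6/11
  x_3 = -6/11;  a_3 = 2;  x_4 = (x_3 − 2)/7 = -4/11
Digits: (6, 5, 3, 2).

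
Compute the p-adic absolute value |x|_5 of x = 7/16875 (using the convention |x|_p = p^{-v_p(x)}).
|7/16875|_5 = 625

Step 1 — compute v_5(x) by factoring powers of 5 out of the numerator and denominator: v_5(7/16875) = -4. Step 2 — apply |x|_p = p^{-v_p(x)} = 5^{4} = 625.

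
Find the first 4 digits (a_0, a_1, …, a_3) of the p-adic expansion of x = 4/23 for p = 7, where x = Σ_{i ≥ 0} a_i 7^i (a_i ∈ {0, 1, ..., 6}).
(a_0, …, a_3) = (2, 4, 0, 6)

v_7(4/23) = 0 (numerator and denominator both coprime to 7), so x ∈ ℤ_7^×. Compute digits iteratively via a_i = x_i mod 7, x_{i+1} = (x_i − a_i)/7, with x_0 = x:
  x_0 = 4/23;  a_0 = 2;  x_1 = (x_0 − 2)/7 = -6/23
  x_1 = -6/23;  a_1 = 4;  x_2 = (x_1 − 4)/7 = -14/23
  x_2 = -14/23;  a_2 = 0;  x_3 = (x_2 − 0)/7 = -2/23
  x_3 = -2/23;  a_3 = 6;  x_4 = (x_3 − 6)/7 = -20/23
Digits: (2, 4, 0, 6).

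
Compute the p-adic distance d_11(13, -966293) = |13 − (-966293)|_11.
d_11(13, -966293) = 1/161051

Step 1 — x − y = 13 − (-966293) = 966306. Step 2 — v_11(966306) = 5 (factor: 966306 = (11^5 · 6); the sign does not affect v_p). Step 3 — |x − y|_11 = 11^{-5} = 1/161051.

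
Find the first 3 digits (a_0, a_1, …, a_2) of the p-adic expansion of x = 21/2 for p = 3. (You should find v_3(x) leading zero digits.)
(a_0, …, a_2) = (0, 2, 2)

v_3(21/2) = 1, so a_0 = ... = a_0 = 0. Factor out: x = 3^1 · u with u = 7/2 a unit in ℤ_3. Expand u iteratively via a_{v+i} = u_i mod 3, u_{i+1} = (u_i − a_{v+i})/3:
  u_0 = 7/2;  a_1 = 2;  u_1 = (u_0 − 2)/3 = 1/2
  u_1 = 1/2;  a_2 = 2;  u_2 = (u_1 − 2)/3 = -1/2
Digits: (0, 2, 2).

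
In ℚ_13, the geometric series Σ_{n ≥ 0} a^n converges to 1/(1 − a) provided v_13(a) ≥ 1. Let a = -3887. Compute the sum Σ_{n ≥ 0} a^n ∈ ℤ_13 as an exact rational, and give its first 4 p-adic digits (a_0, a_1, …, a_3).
Σ a^n = 1/(1 − a) = 1/3888;  first 4 digits = (1, 0, 3, 11)

v_13(a) = 2 ≥ 1, so the series converges in ℤ_13 to 1/(1 − a) = 1/(1 − (-3887)) = 1/3888. Expand this rational in ℤ_13: compute digits iteratively via d_i = x_i mod 13, x_{i+1} = (x_i − d_i)/13. The first 4 digits are (1, 0, 3, 11).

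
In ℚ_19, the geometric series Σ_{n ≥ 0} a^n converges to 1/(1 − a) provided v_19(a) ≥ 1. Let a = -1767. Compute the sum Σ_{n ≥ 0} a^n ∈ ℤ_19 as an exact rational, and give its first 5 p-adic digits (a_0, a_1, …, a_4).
Σ a^n = 1/(1 − a) = 1/1768;  first 5 digits = (1, 2, 18, 6, 18)

v_19(a) = 1 ≥ 1, so the series converges in ℤ_19 to 1/(1 − a) = 1/(1 − (-1767)) = 1/1768. Expand this rational in ℤ_19: compute digits iteratively via d_i = x_i mod 19, x_{i+1} = (x_i − d_i)/19. The first 5 digits are (1, 2, 18, 6, 18).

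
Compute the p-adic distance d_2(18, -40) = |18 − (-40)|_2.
d_2(18, -40) = 1/2

Step 1 — x − y = 18 − (-40) = 58. Step 2 — v_2(58) = 1 (factor: 58 = (2^1 · 29); the sign does not affect v_p). Step 3 — |x − y|_2 = 2^{-1} = 1/2.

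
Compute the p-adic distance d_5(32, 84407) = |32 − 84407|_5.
d_5(32, 84407) = 1/3125

Step 1 — x − y = 32 − 84407 = -84375. Step 2 — v_5(-84375) = 5 (factor: -84375 = −(5^5 · 27); the sign does not affect v_p). Step 3 — |x − y|_5 = 5^{-5} = 1/3125.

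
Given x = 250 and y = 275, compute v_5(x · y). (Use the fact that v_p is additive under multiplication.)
v_5(68750) = 5

v_p(x) = 3 (factor: 250 = 5^3 · 2); v_p(y) = 2 (factor: 275 = 5^2 · 11). Additivity: v_p(xy) = v_p(x) + v_p(y) = 3 + 2 = 5. (Direct check: xy = 68750 = 5^5 · (22).)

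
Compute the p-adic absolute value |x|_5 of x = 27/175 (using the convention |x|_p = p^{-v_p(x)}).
|27/175|_5 = 25

Step 1 — compute v_5(x) by factoring powers of 5 out of the numerator and denominator: v_5(27/175) = -2. Step 2 — apply |x|_p = p^{-v_p(x)} = 5^{2} = 25.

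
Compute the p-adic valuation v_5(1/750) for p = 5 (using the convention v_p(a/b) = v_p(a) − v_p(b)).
v_5(1/750) = -3

Factor powers of 5 from the numerator and denominator of the reduced fraction: 1 = 5^0 · 1 and 750 = 5^3 · 6. Apply v_p(a/b) = v_p(a) − v_p(b): v_5(1/750) = 0 − 3 = -3.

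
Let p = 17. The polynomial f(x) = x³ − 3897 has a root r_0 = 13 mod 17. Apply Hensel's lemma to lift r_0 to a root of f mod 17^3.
r_2 = 1951 (mod 4913)

Hensel: r_{i+1} = r_i − f(r_i)/f′(r_i) mod 17^{i+2}, where f′(x) = 3x². Iterate:
  r_0 = 13 (mod 17)
  r_1 = 217 (mod 289)
  r_2 = 1951 (mod 4913)
Final: r = 1951 with f(r) ≡ 0 mod 17^3.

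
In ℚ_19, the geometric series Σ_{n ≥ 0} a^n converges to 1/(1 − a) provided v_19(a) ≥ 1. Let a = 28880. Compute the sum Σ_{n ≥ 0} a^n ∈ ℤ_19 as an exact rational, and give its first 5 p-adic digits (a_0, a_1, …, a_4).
Σ a^n = 1/(1 − a) = -1/28879;  first 5 digits = (1, 0, 4, 4, 16)

v_19(a) = 2 ≥ 1, so the series converges in ℤ_19 to 1/(1 − a) = 1/(1 − 28880) = -1/28879. Expand this rational in ℤ_19: compute digits iteratively via d_i = x_i mod 19, x_{i+1} = (x_i − d_i)/19. The first 5 digits are (1, 0, 4, 4, 16).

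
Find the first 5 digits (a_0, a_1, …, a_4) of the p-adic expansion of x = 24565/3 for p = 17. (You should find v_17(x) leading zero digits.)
(a_0, …, a_4) = (0, 0, 0, 13, 5)

v_17(24565/3) = 3, so a_0 = ... = a_2 = 0. Factor out: x = 17^3 · u with u = 5/3 a unit in ℤ_17. Expand u iteratively via a_{v+i} = u_i mod 17, u_{i+1} = (u_i − a_{v+i})/17:
  u_0 = 5/3;  a_3 = 13;  u_1 = (u_0 − 13)/17 = -2/3
  u_1 = -2/3;  a_4 = 5;  u_2 = (u_1 − 5)/17 = -1/3
Digits: (0, 0, 0, 13, 5).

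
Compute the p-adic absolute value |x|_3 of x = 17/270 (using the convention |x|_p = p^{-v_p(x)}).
|17/270|_3 = 27

Step 1 — compute v_3(x) by factoring powers of 3 out of the numerator and denominator: v_3(17/270) = -3. Step 2 — apply |x|_p = p^{-v_p(x)} = 3^{3} = 27.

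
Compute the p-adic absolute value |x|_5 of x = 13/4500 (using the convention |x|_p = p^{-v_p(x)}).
|13/4500|_5 = 125

Step 1 — compute v_5(x) by factoring powers of 5 out of the numerator and denominator: v_5(13/4500) = -3. Step 2 — apply |x|_p = p^{-v_p(x)} = 5^{3} = 125.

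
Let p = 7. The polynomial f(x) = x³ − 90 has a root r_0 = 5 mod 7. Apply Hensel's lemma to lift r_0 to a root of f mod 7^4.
r_3 = 2007 (mod 2401)

Hensel: r_{i+1} = r_i − f(r_i)/f′(r_i) mod 7^{i+2}, where f′(x) = 3x². Iterate:
  r_0 = 5 (mod 7)
  r_1 = 47 (mod 49)
  r_2 = 292 (mod 343)
  r_3 = 2007 (mod 2401)
Final: r = 2007 with f(r) ≡ 0 mod 7^4.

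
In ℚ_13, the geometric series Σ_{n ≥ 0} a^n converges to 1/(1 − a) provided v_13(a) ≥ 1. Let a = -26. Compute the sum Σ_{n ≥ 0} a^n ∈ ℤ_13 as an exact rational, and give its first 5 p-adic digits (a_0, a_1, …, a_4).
Σ a^n = 1/(1 − a) = 1/27;  first 5 digits = (1, 11, 3, 5, 2)

v_13(a) = 1 ≥ 1, so the series converges in ℤ_13 to 1/(1 − a) = 1/(1 − (-26)) = 1/27. Expand this rational in ℤ_13: compute digits iteratively via d_i = x_i mod 13, x_{i+1} = (x_i − d_i)/13. The first 5 digits are (1, 11, 3, 5, 2).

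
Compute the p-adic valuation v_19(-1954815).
v_19(-1954815) = 4

v_19(n) is the largest exponent k such that 19^k divides n. Factor out: -1954815 = -19^4 · 15. (Sign doesn't affect v_p.) So v_19(-1954815) = 4.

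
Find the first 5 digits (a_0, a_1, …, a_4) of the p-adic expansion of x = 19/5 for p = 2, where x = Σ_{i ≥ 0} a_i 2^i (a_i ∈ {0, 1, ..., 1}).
(a_0, …, a_4) = (1, 1, 1, 0, 1)

v_2(19/5) = 0 (numerator and denominator both coprime to 2), so x ∈ ℤ_2^×. Compute digits iteratively via a_i = x_i mod 2, x_{i+1} = (x_i − a_i)/2, with x_0 = x:
  x_0 = 19/5;  a_0 = 1;  x_1 = (x_0 − 1)/2 = 7/5
  x_1 = 7/5;  a_1 = 1;  x_2 = (x_1 − 1)/2 = 1/5
  x_2 = 1/5;  a_2 = 1;  x_3 = (x_2 − 1)/2 = -2/5
  x_3 = -2/5;  a_3 = 0;  x_4 = (x_3 − 0)/2 = -1/5
  x_4 = -1/5;  a_4 = 1;  x_5 = (x_4 − 1)/2 = -3/5
Digits: (1, 1, 1, 0, 1).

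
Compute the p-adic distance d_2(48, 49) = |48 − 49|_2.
d_2(48, 49) = 1

Step 1 — x − y = 48 − 49 = -1. Step 2 — v_2(-1) = 0 (factor: -1 = −(2^0 · 1); the sign does not affect v_p). Step 3 — |x − y|_2 = 2^{0} = 1.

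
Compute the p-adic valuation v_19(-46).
v_19(-46) = 0

v_19(n) is the largest exponent k such that 19^k divides n. Factor out: -46 = -19^0 · 46. (Sign doesn't affect v_p.) So v_19(-46) = 0.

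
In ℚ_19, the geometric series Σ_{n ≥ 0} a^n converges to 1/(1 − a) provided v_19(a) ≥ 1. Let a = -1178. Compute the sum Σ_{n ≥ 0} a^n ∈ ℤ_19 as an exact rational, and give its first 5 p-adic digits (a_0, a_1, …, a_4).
Σ a^n = 1/(1 − a) = 1/1179;  first 5 digits = (1, 14, 2, 1, 5)

v_19(a) = 1 ≥ 1, so the series converges in ℤ_19 to 1/(1 − a) = 1/(1 − (-1178)) = 1/1179. Expand this rational in ℤ_19: compute digits iteratively via d_i = x_i mod 19, x_{i+1} = (x_i − d_i)/19. The first 5 digits are (1, 14, 2, 1, 5).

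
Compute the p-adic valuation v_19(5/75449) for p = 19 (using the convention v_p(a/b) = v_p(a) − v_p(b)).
v_19(5/75449) = -3

Factor powers of 19 from the numerator and denominator of the reduced fraction: 5 = 19^0 · 5 and 75449 = 19^3 · 11. Apply v_p(a/b) = v_p(a) − v_p(b): v_19(5/75449) = 0 − 3 = -3.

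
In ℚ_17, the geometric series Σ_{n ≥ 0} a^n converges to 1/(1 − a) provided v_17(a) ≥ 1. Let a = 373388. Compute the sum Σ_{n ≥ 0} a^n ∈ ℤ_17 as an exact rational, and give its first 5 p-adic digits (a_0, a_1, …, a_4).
Σ a^n = 1/(1 − a) = -1/373387;  first 5 digits = (1, 0, 0, 8, 4)

v_17(a) = 3 ≥ 1, so the series converges in ℤ_17 to 1/(1 − a) = 1/(1 − 373388) = -1/373387. Expand this rational in ℤ_17: compute digits iteratively via d_i = x_i mod 17, x_{i+1} = (x_i − d_i)/17. The first 5 digits are (1, 0, 0, 8, 4).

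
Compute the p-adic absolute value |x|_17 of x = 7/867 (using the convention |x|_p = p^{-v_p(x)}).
|7/867|_17 = 289

Step 1 — compute v_17(x) by factoring powers of 17 out of the numerator and denominator: v_17(7/867) = -2. Step 2 — apply |x|_p = p^{-v_p(x)} = 17^{2} = 289.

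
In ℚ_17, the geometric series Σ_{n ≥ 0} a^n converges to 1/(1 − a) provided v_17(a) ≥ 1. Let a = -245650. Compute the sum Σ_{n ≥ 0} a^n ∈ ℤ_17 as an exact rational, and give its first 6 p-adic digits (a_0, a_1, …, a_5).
Σ a^n = 1/(1 − a) = 1/245651;  first 6 digits = (1, 0, 0, 1, 14, 16)

v_17(a) = 3 ≥ 1, so the series converges in ℤ_17 to 1/(1 − a) = 1/(1 − (-245650)) = 1/245651. Expand this rational in ℤ_17: compute digits iteratively via d_i = x_i mod 17, x_{i+1} = (x_i − d_i)/17. The first 6 digits are (1, 0, 0, 1, 14, 16).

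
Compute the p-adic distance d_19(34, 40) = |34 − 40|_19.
d_19(34, 40) = 1

Step 1 — x − y = 34 − 40 = -6. Step 2 — v_19(-6) = 0 (factor: -6 = −(19^0 · 6); the sign does not affect v_p). Step 3 — |x − y|_19 = 19^{0} = 1.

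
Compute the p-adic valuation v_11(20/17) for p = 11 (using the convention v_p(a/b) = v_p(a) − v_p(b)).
v_11(20/17) = 0

Factor powers of 11 from the numerator and denominator of the reduced fraction: 20 = 11^0 · 20 and 17 = 11^0 · 17. Apply v_p(a/b) = v_p(a) − v_p(b): v_11(20/17) = 0 − 0 = 0.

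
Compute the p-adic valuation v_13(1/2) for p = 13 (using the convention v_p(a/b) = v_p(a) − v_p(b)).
v_13(1/2) = 0

Factor powers of 13 from the numerator and denominator of the reduced fraction: 1 = 13^0 · 1 and 2 = 13^0 · 2. Apply v_p(a/b) = v_p(a) − v_p(b): v_13(1/2) = 0 − 0 = 0.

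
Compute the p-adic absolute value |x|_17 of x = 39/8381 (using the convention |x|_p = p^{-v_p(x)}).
|39/8381|_17 = 289

Step 1 — compute v_17(x) by factoring powers of 17 out of the numerator and denominator: v_17(39/8381) = -2. Step 2 — apply |x|_p = p^{-v_p(x)} = 17^{2} = 289.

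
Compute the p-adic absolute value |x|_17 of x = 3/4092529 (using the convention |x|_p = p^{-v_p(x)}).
|3/4092529|_17 = 83521

Step 1 — compute v_17(x) by factoring powers of 17 out of the numerator and denominator: v_17(3/4092529) = -4. Step 2 — apply |x|_p = p^{-v_p(x)} = 17^{4} = 83521.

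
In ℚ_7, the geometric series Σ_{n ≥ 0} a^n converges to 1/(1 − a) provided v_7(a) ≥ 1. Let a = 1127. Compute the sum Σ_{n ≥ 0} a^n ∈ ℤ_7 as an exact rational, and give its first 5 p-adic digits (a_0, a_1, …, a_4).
Σ a^n = 1/(1 − a) = -1/1126;  first 5 digits = (1, 0, 2, 3, 4)

v_7(a) = 2 ≥ 1, so the series converges in ℤ_7 to 1/(1 − a) = 1/(1 − 1127) = -1/1126. Expand this rational in ℤ_7: compute digits iteratively via d_i = x_i mod 7, x_{i+1} = (x_i − d_i)/7. The first 5 digits are (1, 0, 2, 3, 4).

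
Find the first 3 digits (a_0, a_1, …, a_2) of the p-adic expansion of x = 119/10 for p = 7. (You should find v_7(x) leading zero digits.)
(a_0, …, a_2) = (0, 1, 5)

v_7(119/10) = 1, so a_0 = ... = a_0 = 0. Factor out: x = 7^1 · u with u = 17/10 a unit in ℤ_7. Expand u iteratively via a_{v+i} = u_i mod 7, u_{i+1} = (u_i − a_{v+i})/7:
  u_0 = 17/10;  a_1 = 1;  u_1 = (u_0 − 1)/7 = 1/10
  u_1 = 1/10;  a_2 = 5;  u_2 = (u_1 − 5)/7 = -7/10
Digits: (0, 1, 5).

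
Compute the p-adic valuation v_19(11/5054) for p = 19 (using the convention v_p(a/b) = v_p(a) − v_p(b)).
v_19(11/5054) = -2

Factor powers of 19 from the numerator and denominator of the reduced fraction: 11 = 19^0 · 11 and 5054 = 19^2 · 14. Apply v_p(a/b) = v_p(a) − v_p(b): v_19(11/5054) = 0 − 2 = -2.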